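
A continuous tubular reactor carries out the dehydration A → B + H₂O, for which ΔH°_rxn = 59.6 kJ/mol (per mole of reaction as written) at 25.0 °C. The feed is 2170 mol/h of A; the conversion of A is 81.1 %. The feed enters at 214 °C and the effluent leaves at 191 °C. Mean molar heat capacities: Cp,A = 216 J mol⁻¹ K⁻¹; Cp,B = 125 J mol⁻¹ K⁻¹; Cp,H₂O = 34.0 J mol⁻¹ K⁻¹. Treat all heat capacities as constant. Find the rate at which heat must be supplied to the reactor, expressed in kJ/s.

Extent of reaction ξ = 0.811 × 2170 = 1759.9 mol/h
Reaction term: ξ·ΔH°_rxn = 1759.9 × 59.6 = 104890 kJ/h
Sensible, feed 214→25 °C: -88588 kJ/h
Outlet flows (mol/h): A 410.13, B 1759.9, H₂O 1759.9
Sensible, products 25→191 °C: 61156 kJ/h
Q = ΔH = 77456 kJ/h = 21.516 kW
Heat supplied = 21.516 kJ/s

Q_in = 21.5 kJ/s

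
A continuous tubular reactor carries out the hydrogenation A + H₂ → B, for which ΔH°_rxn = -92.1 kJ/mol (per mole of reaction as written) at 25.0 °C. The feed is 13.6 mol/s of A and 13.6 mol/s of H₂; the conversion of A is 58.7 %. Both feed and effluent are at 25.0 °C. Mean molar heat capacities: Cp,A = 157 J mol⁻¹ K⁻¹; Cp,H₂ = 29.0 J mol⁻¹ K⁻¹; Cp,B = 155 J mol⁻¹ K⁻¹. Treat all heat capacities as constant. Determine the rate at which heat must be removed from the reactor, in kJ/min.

Extent of reaction ξ = 0.587 × 13.6 = 7.9832 mol/s
Reaction term: ξ·ΔH°_rxn = 7.9832 × -92.1 = -735.25 kJ/s
Q = ΔH = -735.25 kJ/s = -735.25 kW
Heat removed = 44115 kJ/min

Q_out = 44100 kJ/min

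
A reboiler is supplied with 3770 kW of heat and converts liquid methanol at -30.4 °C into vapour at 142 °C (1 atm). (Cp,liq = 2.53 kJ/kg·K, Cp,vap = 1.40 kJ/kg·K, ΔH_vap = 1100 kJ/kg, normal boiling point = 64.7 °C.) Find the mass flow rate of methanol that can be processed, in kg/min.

Δh = 2.53×(64.7−-30.4) + 1100 + 1.40×(142−64.7) = 1448.8 kJ/kg
Q = 3770 kW = 3770 kJ/s = 226200 kJ/min
ṁ = Q/Δh = 226200 / 1448.8 = 156.13 kg/min

ṁ = 156 kg/min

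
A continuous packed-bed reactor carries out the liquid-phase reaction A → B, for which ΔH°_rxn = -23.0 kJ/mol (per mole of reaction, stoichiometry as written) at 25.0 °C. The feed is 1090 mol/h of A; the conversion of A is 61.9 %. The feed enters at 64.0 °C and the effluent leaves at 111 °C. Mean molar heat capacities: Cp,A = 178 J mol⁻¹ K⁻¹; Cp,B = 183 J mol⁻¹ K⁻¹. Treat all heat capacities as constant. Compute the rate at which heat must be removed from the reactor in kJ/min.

Extent of reaction ξ = 0.619 × 1090 = 674.71 mol/h
Reaction term: ξ·ΔH°_rxn = 674.71 × -23.0 = -15518 kJ/h
Sensible, feed 64.0→25 °C: -7566.8 kJ/h
Outlet flows (mol/h): A 415.29, B 674.71
Sensible, products 25→111 °C: 16976 kJ/h
Q = ΔH = -6109.3 kJ/h = -1.697 kW
Heat removed = 101.82 kJ/min

Q_out = 102 kJ/min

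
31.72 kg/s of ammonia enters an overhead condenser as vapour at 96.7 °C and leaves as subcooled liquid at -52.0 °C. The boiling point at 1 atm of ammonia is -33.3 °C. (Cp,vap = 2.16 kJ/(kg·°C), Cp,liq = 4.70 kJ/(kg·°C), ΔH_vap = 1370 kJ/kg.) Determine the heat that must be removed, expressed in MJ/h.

Q_c = 199000 MJ/h

vapour 96.7→-33.3 °C: -280.8 kJ/kg
condensation at -33.3 °C: -1370 kJ/kg
liquid -33.3→-52.0 °C: -87.89 kJ/kg
Δh = -280.8 + -1370 + -87.89 = -1738.7 kJ/kg
Q = ṁ·Δh = 31.72 kg/s × -1738.7 kJ/kg = -55151 kJ/s
|Q| = 55151 kW = 198540 MJ/h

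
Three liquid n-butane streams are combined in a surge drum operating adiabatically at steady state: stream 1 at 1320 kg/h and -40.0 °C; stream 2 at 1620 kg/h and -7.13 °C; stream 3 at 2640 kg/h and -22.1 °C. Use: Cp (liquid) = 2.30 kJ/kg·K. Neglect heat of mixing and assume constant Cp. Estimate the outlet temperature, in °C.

T_out = -22.0 °C

Adiabatic, steady state ⇒ Σ ṁᵢCp,ᵢ(T_out − Tᵢ) = 0
T_out = Σ ṁᵢCp,ᵢTᵢ / Σ ṁᵢCp,ᵢ
      = -282200 / 12834 = -21.988 °C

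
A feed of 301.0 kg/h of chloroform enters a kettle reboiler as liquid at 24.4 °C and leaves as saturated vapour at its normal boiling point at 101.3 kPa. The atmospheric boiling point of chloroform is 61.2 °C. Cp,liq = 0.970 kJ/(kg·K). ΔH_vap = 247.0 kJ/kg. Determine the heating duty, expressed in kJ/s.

Q = 23.6 kJ/s

liquid 24.4→61.2 °C: 35.696 kJ/kg
vaporisation at 61.2 °C: 247 kJ/kg
Δh = 35.696 + 247 = 282.7 kJ/kg
Q = ṁ·Δh = 301.0 kg/h × 282.7 kJ/kg = 85091 kJ/h
|Q| = 23.637 kW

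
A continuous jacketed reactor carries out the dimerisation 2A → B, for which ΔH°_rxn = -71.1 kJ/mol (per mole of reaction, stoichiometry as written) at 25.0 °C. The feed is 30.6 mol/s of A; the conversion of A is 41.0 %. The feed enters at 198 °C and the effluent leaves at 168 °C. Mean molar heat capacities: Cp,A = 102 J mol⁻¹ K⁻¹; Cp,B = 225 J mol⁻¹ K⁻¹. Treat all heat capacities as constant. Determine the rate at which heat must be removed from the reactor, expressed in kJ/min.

Extent of reaction ξ = 0.410 × 30.6 / 2 = 6.273 mol/s
Reaction term: ξ·ΔH°_rxn = 6.273 × -71.1 = -446.01 kJ/s
Sensible, feed 198→25 °C: -539.97 kJ/s
Outlet flows (mol/s): A 18.054, B 6.273
Sensible, products 25→168 °C: 465.17 kJ/s
Q = ΔH = -520.81 kJ/s = -520.81 kW
Heat removed = 31249 kJ/min

Q_out = 31200 kJ/min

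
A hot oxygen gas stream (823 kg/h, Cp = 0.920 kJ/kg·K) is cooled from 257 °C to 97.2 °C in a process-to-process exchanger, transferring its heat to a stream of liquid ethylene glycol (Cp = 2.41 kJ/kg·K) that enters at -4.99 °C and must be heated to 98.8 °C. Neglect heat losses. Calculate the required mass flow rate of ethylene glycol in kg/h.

Heat released by hot stream: Q = 823 × 0.920 × (257 − 97.2) = 120990 kJ/h
Energy balance on cold side (adiabatic exchanger): Q = ṁ_c·Cp_c·(T_c,out − T_c,in)
ṁ_c = 120990 / [2.41 × (98.8 − -4.99)] = 483.72 kg/h

ṁ_c = 484 kg/h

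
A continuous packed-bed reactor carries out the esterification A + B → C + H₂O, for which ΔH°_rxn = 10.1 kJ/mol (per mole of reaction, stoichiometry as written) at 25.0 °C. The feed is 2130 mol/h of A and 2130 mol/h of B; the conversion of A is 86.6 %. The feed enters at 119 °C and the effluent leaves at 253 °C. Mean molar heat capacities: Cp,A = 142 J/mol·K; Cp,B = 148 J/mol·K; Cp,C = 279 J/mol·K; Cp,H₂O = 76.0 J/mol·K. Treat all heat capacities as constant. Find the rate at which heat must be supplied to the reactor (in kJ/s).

Q_in = 35.8 kJ/s

Extent of reaction ξ = 0.866 × 2130 = 1844.6 mol/h
Reaction term: ξ·ΔH°_rxn = 1844.6 × 10.1 = 18630 kJ/h
Sensible, feed 119→25 °C: -58064 kJ/h
Outlet flows (mol/h): A 285.42, B 285.42, C 1844.6, H₂O 1844.6
Sensible, products 25→253 °C: 168170 kJ/h
Q = ΔH = 128740 kJ/h = 35.761 kW
Heat supplied = 35.761 kJ/s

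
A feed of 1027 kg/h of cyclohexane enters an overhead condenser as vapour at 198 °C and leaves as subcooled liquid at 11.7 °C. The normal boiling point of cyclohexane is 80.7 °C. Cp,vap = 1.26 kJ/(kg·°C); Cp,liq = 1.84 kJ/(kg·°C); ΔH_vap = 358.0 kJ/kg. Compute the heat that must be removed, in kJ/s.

Q_c = 181 kJ/s

vapour 198→80.7 °C: -147.8 kJ/kg
condensation at 80.7 °C: -358 kJ/kg
liquid 80.7→11.7 °C: -126.96 kJ/kg
Δh = -147.8 + -358 + -126.96 = -632.76 kJ/kg
Q = ṁ·Δh = 1027 kg/h × -632.76 kJ/kg = -649840 kJ/h
|Q| = 180.51 kW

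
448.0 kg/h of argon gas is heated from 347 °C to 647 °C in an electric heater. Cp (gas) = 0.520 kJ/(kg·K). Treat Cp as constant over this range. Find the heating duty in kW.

Q = ṁ·Cp·ΔT = 448.0 × 0.520 × (647 − 347) = 69888 kJ/h
Converting: 69888 / 3600 s = 19.413 kW

Q = 19.4 kW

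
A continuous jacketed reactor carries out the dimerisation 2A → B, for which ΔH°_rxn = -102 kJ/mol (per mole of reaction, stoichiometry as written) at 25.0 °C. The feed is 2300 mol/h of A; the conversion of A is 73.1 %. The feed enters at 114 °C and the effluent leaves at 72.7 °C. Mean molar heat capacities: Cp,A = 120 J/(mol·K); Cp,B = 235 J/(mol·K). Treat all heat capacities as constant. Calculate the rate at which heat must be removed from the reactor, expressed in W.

Extent of reaction ξ = 0.731 × 2300 / 2 = 840.65 mol/h
Reaction term: ξ·ΔH°_rxn = 840.65 × -102 = -85746 kJ/h
Sensible, feed 114→25 °C: -24564 kJ/h
Outlet flows (mol/h): A 618.7, B 840.65
Sensible, products 25→72.7 °C: 12965 kJ/h
Q = ΔH = -97346 kJ/h = -27.04 kW
Heat removed = 27040 W

Q_out = 27000 W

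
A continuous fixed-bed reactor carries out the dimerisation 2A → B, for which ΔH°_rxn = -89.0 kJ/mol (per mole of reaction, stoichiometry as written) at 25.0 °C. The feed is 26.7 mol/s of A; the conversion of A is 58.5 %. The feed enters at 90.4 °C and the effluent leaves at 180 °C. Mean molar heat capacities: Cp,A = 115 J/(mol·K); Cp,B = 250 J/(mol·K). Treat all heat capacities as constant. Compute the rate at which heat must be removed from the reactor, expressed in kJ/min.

Extent of reaction ξ = 0.585 × 26.7 / 2 = 7.8097 mol/s
Reaction term: ξ·ΔH°_rxn = 7.8097 × -89.0 = -695.07 kJ/s
Sensible, feed 90.4→25 °C: -200.81 kJ/s
Outlet flows (mol/s): A 11.081, B 7.8097
Sensible, products 25→180 °C: 500.14 kJ/s
Q = ΔH = -395.74 kJ/s = -395.74 kW
Heat removed = 23744 kJ/min

Q_out = 23700 kJ/min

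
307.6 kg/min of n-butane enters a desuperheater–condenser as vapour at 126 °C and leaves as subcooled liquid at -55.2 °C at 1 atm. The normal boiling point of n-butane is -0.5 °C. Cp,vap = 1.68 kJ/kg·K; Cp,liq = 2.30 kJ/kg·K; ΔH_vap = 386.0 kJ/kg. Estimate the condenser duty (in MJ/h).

Q_c = 13400 MJ/h

vapour 126→-0.5 °C: -212.52 kJ/kg
condensation at -0.5 °C: -386 kJ/kg
liquid -0.5→-55.2 °C: -125.81 kJ/kg
Δh = -212.52 + -386 + -125.81 = -724.33 kJ/kg
Q = ṁ·Δh = 307.6 kg/min × -724.33 kJ/kg = -222800 kJ/min
|Q| = 3713.4 kW = 13368 MJ/h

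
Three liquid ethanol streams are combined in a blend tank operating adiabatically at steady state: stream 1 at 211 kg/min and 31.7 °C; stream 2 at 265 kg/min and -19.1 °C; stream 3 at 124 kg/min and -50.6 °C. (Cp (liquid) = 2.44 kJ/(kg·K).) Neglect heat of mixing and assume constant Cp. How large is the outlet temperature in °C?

T_out = -7.75 °C

Adiabatic, steady state ⇒ Σ ṁᵢCp,ᵢ(T_out − Tᵢ) = 0
Σ ṁᵢCp,ᵢTᵢ = 211×2.44×31.7 + 265×2.44×-19.1 + 124×2.44×-50.6 = -11339
Σ ṁᵢCp,ᵢ = 211×2.44 + 265×2.44 + 124×2.44 = 1464
T_out = -11339 / 1464 = -7.7453 °C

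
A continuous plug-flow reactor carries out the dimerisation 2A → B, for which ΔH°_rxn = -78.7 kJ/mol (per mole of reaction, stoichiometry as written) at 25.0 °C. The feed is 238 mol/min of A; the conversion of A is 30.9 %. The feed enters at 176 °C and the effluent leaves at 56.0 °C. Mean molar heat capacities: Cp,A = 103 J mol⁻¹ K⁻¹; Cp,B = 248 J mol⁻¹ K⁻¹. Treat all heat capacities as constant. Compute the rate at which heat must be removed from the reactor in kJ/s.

Q_out = 96.5 kJ/s

Extent of reaction ξ = 0.309 × 238 / 2 = 36.771 mol/min
Reaction term: ξ·ΔH°_rxn = 36.771 × -78.7 = -2893.9 kJ/min
Sensible, feed 176→25 °C: -3701.6 kJ/min
Outlet flows (mol/min): A 164.46, B 36.771
Sensible, products 25→56.0 °C: 807.81 kJ/min
Q = ΔH = -5787.7 kJ/min = -96.461 kW
Heat removed = 96.461 kJ/s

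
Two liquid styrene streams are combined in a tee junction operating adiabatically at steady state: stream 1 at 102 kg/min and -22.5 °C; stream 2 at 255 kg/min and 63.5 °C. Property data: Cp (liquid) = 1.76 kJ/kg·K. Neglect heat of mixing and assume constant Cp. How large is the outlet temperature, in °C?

Energy balance with Q = 0: Σ ṁᵢCp,ᵢ(T_out − Tᵢ) = 0
Σ ṁᵢCp,ᵢTᵢ = 102×1.76×-22.5 + 255×1.76×63.5 = 24460
Σ ṁᵢCp,ᵢ = 102×1.76 + 255×1.76 = 628.32
T_out = 24460 / 628.32 = 38.929 °C

T_out = 38.9 °C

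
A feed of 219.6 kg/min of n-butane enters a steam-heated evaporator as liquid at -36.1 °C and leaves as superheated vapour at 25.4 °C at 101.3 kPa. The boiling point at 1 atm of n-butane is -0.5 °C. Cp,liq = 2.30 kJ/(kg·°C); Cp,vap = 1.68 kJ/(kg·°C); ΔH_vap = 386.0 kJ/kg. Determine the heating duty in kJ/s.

Q = 1870 kJ/s

liquid -36.1→-0.5 °C: 81.88 kJ/kg
vaporisation at -0.5 °C: 386 kJ/kg
vapour -0.5→25.4 °C: 43.512 kJ/kg
Δh = 81.88 + 386 + 43.512 = 511.39 kJ/kg
Q = ṁ·Δh = 219.6 kg/min × 511.39 kJ/kg = 112300 kJ/min
|Q| = 1871.7 kW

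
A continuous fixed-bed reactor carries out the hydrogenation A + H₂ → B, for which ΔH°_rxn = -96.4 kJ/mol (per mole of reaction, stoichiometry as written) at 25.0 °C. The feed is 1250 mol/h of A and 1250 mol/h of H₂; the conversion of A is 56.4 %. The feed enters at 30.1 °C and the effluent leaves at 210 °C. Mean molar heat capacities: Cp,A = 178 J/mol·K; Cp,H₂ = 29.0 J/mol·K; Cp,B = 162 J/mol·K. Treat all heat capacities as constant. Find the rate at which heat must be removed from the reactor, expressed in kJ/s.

Extent of reaction ξ = 0.564 × 1250 = 705 mol/h
Reaction term: ξ·ΔH°_rxn = 705 × -96.4 = -67962 kJ/h
Sensible, feed 30.1→25 °C: -1319.6 kJ/h
Outlet flows (mol/h): A 545, H₂ 545, B 705
Sensible, products 25→210 °C: 42000 kJ/h
Q = ΔH = -27282 kJ/h = -7.5783 kW
Heat removed = 7.5783 kJ/s

Q_out = 7.58 kJ/s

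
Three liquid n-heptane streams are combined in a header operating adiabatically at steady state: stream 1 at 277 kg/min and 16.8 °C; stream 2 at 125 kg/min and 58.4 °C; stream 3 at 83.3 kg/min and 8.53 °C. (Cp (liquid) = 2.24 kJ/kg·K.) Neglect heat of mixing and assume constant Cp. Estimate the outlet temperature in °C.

T_out = 26.1 °C

No heat crosses the boundary, so H_out = H_in.
Σ ṁᵢCp,ᵢTᵢ = 277×2.24×16.8 + 125×2.24×58.4 + 83.3×2.24×8.53 = 28368
Σ ṁᵢCp,ᵢ = 277×2.24 + 125×2.24 + 83.3×2.24 = 1087.1
T_out = 28368 / 1087.1 = 26.096 °C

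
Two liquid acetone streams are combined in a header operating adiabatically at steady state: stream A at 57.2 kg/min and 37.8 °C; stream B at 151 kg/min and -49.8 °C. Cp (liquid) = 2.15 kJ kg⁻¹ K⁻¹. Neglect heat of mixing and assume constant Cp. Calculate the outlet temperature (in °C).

Adiabatic, steady state ⇒ Σ ṁᵢCp,ᵢ(T_out − Tᵢ) = 0
Σ ṁᵢCp,ᵢTᵢ = 57.2×2.15×37.8 + 151×2.15×-49.8 = -11519
Σ ṁᵢCp,ᵢ = 57.2×2.15 + 151×2.15 = 447.63
T_out = -11519 / 447.63 = -25.733 °C

T_out = -25.7 °C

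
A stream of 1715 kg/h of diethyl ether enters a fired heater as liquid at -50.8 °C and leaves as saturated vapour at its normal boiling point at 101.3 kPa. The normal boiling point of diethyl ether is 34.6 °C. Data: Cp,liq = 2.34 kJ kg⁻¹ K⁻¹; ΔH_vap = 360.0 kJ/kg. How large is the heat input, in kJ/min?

Q = 16000 kJ/min

liquid -50.8→34.6 °C: 199.84 kJ/kg
vaporisation at 34.6 °C: 360 kJ/kg
Δh = 199.84 + 360 = 559.84 kJ/kg
Q = ṁ·Δh = 1715 kg/h × 559.84 kJ/kg = 960120 kJ/h
|Q| = 266.7 kW = 16002 kJ/min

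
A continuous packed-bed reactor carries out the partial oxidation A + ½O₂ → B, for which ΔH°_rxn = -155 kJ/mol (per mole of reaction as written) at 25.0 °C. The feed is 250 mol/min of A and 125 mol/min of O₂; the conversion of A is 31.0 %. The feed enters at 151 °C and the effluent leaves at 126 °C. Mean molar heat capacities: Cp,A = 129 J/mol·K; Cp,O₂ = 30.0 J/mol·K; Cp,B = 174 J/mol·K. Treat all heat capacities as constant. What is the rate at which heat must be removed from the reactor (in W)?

Extent of reaction ξ = 0.310 × 250 = 77.5 mol/min
Reaction term: ξ·ΔH°_rxn = 77.5 × -155 = -12012 kJ/min
Sensible, feed 151→25 °C: -4536 kJ/min
Outlet flows (mol/min): A 172.5, O₂ 86.25, B 77.5
Sensible, products 25→126 °C: 3870.8 kJ/min
Q = ΔH = -12678 kJ/min = -211.29 kW
Heat removed = 211290 W

Q_out = 211000 W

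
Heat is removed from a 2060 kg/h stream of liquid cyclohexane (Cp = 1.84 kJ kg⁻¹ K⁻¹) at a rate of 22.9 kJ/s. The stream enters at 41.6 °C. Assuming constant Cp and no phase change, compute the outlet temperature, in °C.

T_out = 19.9 °C

Q = 22.9 kJ/s = 82440 kJ/h
ΔT = Q/(ṁ·Cp) = 82440/(2060×1.84) = 21.75 K
T_out = 41.6 − 21.75 = 19.85 °C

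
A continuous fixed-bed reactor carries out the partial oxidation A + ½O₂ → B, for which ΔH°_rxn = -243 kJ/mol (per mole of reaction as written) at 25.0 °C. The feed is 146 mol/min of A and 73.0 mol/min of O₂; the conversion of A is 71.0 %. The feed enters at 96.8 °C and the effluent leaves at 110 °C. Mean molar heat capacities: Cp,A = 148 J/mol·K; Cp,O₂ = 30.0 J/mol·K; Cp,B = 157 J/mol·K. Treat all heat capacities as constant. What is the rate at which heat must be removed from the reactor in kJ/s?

Extent of reaction ξ = 0.710 × 146 = 103.66 mol/min
Reaction term: ξ·ΔH°_rxn = 103.66 × -243 = -25189 kJ/min
Sensible, feed 96.8→25 °C: -1708.7 kJ/min
Outlet flows (mol/min): A 42.34, O₂ 21.17, B 103.66
Sensible, products 25→110 °C: 1970 kJ/min
Q = ΔH = -24928 kJ/min = -415.47 kW
Heat removed = 415.47 kJ/s

Q_out = 415 kJ/s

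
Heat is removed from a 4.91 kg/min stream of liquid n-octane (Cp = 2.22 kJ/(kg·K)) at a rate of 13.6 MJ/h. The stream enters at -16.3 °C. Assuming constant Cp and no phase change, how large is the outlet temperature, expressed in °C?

Q = 13.6 MJ/h = 226.67 kJ/min
ΔT = Q/(ṁ·Cp) = 226.67/(4.91×2.22) = 20.795 K
T_out = -16.3 − 20.795 = -37.095 °C

T_out = -37.1 °C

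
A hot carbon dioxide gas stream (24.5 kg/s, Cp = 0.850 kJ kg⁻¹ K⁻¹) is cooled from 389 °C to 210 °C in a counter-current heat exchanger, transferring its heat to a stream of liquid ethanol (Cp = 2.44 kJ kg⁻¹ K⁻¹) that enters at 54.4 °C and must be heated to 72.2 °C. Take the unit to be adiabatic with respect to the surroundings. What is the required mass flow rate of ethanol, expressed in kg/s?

ṁ_c = 85.8 kg/s

Heat released by hot stream: Q = 24.5 × 0.850 × (389 − 210) = 3727.7 kJ/s
Energy balance on cold side (adiabatic exchanger): Q = ṁ_c·Cp_c·(T_c,out − T_c,in)
ṁ_c = 3727.7 / [2.44 × (72.2 − 54.4)] = 85.828 kg/s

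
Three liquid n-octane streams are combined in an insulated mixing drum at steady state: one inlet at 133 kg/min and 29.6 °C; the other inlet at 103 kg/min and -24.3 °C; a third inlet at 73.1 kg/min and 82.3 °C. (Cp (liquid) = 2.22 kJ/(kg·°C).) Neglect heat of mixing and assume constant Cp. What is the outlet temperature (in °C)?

Adiabatic, steady state ⇒ Σ ṁᵢCp,ᵢ(T_out − Tᵢ) = 0
Σ ṁᵢCp,ᵢTᵢ = 133×2.22×29.6 + 103×2.22×-24.3 + 73.1×2.22×82.3 = 16539
Σ ṁᵢCp,ᵢ = 133×2.22 + 103×2.22 + 73.1×2.22 = 686.2
T_out = 16539 / 686.2 = 24.102 °C

T_out = 24.1 °C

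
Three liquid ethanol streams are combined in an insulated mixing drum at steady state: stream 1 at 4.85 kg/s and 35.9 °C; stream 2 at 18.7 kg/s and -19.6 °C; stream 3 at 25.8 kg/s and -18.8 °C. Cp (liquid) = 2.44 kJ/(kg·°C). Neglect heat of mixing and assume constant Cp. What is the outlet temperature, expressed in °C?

Adiabatic, steady state ⇒ Σ ṁᵢCp,ᵢ(T_out − Tᵢ) = 0
Σ ṁᵢCp,ᵢTᵢ = 4.85×2.44×35.9 + 18.7×2.44×-19.6 + 25.8×2.44×-18.8 = -1653
Σ ṁᵢCp,ᵢ = 4.85×2.44 + 18.7×2.44 + 25.8×2.44 = 120.41
T_out = -1653 / 120.41 = -13.727 °C

T_out = -13.7 °C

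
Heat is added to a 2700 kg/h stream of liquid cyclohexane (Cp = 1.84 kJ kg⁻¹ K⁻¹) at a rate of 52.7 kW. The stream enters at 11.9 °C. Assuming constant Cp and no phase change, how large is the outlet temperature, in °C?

Q = 52.7 kW = 189720 kJ/h
ΔT = Q/(ṁ·Cp) = 189720/(2700×1.84) = 38.188 K
T_out = 11.9 + 38.188 = 50.088 °C

T_out = 50.1 °C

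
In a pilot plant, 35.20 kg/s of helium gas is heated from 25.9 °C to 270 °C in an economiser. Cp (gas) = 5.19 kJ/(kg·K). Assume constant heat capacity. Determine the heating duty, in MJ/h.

Q = ṁ·Cp·ΔT = 35.20 × 5.19 × (270 − 25.9) = 44594 kJ/s
Heating duty = 160540 MJ/h

Q = 161000 MJ/h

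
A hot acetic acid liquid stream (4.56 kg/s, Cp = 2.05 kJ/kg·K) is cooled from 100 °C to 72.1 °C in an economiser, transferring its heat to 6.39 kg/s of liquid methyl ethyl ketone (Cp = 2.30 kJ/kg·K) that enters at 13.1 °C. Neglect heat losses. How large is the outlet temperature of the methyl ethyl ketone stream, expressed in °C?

T_c,out = 30.8 °C

Heat released by hot stream: Q = 4.56 × 2.05 × (100 − 72.1) = 260.81 kJ/s
Energy balance on cold side (adiabatic exchanger): Q = ṁ_c·Cp_c·(T_c,out − T_c,in)
T_c,out = 13.1 + 260.81/(6.39 × 2.30) = 30.846 °C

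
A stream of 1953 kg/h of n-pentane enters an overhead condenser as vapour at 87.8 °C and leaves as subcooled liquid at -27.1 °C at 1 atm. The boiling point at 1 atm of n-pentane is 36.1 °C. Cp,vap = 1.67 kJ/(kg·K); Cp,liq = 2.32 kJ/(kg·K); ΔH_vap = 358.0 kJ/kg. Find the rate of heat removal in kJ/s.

Q_c = 321 kJ/s

vapour 87.8→36.1 °C: -86.339 kJ/kg
condensation at 36.1 °C: -358 kJ/kg
liquid 36.1→-27.1 °C: -146.62 kJ/kg
Δh = -86.339 + -358 + -146.62 = -590.96 kJ/kg
Q = ṁ·Δh = 1953 kg/h × -590.96 kJ/kg = -1.1542e+06 kJ/h
|Q| = 320.6 kW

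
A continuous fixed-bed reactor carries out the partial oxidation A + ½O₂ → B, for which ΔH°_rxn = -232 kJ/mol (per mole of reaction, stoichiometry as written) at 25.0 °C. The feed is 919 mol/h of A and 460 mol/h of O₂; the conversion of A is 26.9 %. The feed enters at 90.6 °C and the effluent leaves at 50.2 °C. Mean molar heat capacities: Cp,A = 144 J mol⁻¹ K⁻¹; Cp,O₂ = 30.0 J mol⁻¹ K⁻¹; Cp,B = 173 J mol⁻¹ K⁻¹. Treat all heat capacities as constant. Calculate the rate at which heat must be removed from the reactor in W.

Extent of reaction ξ = 0.269 × 919 = 247.21 mol/h
Reaction term: ξ·ΔH°_rxn = 247.21 × -232 = -57353 kJ/h
Sensible, feed 90.6→25 °C: -9586.5 kJ/h
Outlet flows (mol/h): A 671.79, O₂ 336.39, B 247.21
Sensible, products 25→50.2 °C: 3769.8 kJ/h
Q = ΔH = -63170 kJ/h = -17.547 kW
Heat removed = 17547 W

Q_out = 17500 W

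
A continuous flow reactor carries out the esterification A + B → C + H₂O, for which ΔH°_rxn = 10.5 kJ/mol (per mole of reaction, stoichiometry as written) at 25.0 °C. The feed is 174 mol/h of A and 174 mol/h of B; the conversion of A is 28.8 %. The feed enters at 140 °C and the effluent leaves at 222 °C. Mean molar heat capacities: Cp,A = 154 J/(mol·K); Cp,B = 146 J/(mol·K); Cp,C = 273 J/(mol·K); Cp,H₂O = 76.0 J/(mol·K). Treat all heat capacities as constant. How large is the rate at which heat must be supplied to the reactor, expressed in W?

Q_in = 1470 W

Extent of reaction ξ = 0.288 × 174 = 50.112 mol/h
Reaction term: ξ·ΔH°_rxn = 50.112 × 10.5 = 526.18 kJ/h
Sensible, feed 140→25 °C: -6003 kJ/h
Outlet flows (mol/h): A 123.89, B 123.89, C 50.112, H₂O 50.112
Sensible, products 25→222 °C: 10767 kJ/h
Q = ΔH = 5290.3 kJ/h = 1.4695 kW
Heat supplied = 1469.5 W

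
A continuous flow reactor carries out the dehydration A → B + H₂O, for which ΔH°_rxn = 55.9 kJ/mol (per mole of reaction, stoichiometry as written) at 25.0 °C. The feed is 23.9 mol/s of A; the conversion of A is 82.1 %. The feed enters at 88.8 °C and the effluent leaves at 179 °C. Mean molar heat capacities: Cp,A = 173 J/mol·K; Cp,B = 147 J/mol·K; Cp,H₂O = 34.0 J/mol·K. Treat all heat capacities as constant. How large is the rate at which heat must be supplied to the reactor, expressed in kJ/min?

Extent of reaction ξ = 0.821 × 23.9 = 19.622 mol/s
Reaction term: ξ·ΔH°_rxn = 19.622 × 55.9 = 1096.9 kJ/s
Sensible, feed 88.8→25 °C: -263.79 kJ/s
Outlet flows (mol/s): A 4.2781, B 19.622, H₂O 19.622
Sensible, products 25→179 °C: 660.92 kJ/s
Q = ΔH = 1494 kJ/s = 1494 kW
Heat supplied = 89639 kJ/min

Q_in = 89600 kJ/min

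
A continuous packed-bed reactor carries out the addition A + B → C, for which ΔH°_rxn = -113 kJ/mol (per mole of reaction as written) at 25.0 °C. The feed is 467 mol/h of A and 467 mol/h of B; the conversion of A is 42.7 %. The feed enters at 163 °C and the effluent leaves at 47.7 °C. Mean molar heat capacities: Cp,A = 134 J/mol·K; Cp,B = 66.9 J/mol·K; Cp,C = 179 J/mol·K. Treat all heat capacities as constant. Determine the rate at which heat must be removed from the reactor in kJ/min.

Extent of reaction ξ = 0.427 × 467 = 199.41 mol/h
Reaction term: ξ·ΔH°_rxn = 199.41 × -113 = -22533 kJ/h
Sensible, feed 163→25 °C: -12947 kJ/h
Outlet flows (mol/h): A 267.59, B 267.59, C 199.41
Sensible, products 25→47.7 °C: 2030.6 kJ/h
Q = ΔH = -33450 kJ/h = -9.2916 kW
Heat removed = 557.5 kJ/min

Q_out = 557 kJ/min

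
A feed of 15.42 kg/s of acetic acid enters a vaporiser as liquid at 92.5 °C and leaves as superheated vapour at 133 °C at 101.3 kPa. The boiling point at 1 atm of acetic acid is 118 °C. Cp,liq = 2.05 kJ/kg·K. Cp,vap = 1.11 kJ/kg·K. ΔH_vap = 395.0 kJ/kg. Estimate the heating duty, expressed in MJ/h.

liquid 92.5→118 °C: 52.275 kJ/kg
vaporisation at 118 °C: 395 kJ/kg
vapour 118→133 °C: 16.65 kJ/kg
Δh = 52.275 + 395 + 16.65 = 463.93 kJ/kg
Q = ṁ·Δh = 15.42 kg/s × 463.93 kJ/kg = 7153.7 kJ/s
|Q| = 7153.7 kW = 25753 MJ/h

Q = 25800 MJ/h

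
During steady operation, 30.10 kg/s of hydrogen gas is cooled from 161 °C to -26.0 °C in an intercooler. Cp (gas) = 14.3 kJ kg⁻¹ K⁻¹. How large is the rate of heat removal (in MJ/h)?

Q_c = 290000 MJ/h

Q = ṁ·Cp·ΔT = 30.10 × 14.3 × (-26.0 − 161) = -80490 kJ/s
Cooling duty = 289770 MJ/h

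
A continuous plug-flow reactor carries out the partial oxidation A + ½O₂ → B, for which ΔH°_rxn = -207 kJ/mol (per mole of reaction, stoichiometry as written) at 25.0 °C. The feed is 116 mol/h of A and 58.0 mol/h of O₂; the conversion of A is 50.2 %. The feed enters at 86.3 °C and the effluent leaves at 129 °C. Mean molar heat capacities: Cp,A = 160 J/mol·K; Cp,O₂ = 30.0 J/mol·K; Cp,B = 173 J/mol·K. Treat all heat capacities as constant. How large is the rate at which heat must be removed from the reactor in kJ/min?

Extent of reaction ξ = 0.502 × 116 = 58.232 mol/h
Reaction term: ξ·ΔH°_rxn = 58.232 × -207 = -12054 kJ/h
Sensible, feed 86.3→25 °C: -1244.4 kJ/h
Outlet flows (mol/h): A 57.768, O₂ 28.884, B 58.232
Sensible, products 25→129 °C: 2099.1 kJ/h
Q = ΔH = -11199 kJ/h = -3.1109 kW
Heat removed = 186.66 kJ/min

Q_out = 187 kJ/min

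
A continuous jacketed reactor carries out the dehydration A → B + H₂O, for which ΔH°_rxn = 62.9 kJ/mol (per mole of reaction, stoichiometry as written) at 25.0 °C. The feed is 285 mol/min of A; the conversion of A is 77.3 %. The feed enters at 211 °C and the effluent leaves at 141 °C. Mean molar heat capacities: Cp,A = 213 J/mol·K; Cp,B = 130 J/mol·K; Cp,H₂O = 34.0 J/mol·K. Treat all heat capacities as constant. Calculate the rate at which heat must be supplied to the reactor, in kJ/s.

Extent of reaction ξ = 0.773 × 285 = 220.31 mol/min
Reaction term: ξ·ΔH°_rxn = 220.31 × 62.9 = 13857 kJ/min
Sensible, feed 211→25 °C: -11291 kJ/min
Outlet flows (mol/min): A 64.695, B 220.31, H₂O 220.31
Sensible, products 25→141 °C: 5789.6 kJ/min
Q = ΔH = 8355.6 kJ/min = 139.26 kW
Heat supplied = 139.26 kJ/s

Q_in = 139 kJ/s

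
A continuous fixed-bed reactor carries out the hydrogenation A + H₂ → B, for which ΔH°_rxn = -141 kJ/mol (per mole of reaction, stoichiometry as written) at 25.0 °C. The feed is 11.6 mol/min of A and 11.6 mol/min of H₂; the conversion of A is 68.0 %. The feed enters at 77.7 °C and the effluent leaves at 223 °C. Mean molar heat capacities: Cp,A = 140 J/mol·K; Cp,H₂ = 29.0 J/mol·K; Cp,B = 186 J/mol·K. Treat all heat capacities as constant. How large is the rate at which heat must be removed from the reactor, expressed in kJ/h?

Extent of reaction ξ = 0.680 × 11.6 = 7.888 mol/min
Reaction term: ξ·ΔH°_rxn = 7.888 × -141 = -1112.2 kJ/min
Sensible, feed 77.7→25 °C: -103.31 kJ/min
Outlet flows (mol/min): A 3.712, H₂ 3.712, B 7.888
Sensible, products 25→223 °C: 414.71 kJ/min
Q = ΔH = -800.81 kJ/min = -13.347 kW
Heat removed = 48049 kJ/h

Q_out = 48000 kJ/h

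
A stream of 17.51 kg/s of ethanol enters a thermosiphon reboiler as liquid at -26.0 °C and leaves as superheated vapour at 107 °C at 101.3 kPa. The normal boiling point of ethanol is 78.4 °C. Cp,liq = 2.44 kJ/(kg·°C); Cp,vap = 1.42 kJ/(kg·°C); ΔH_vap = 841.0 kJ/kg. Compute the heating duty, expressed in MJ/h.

Q = 71600 MJ/h

liquid -26.0→78.4 °C: 254.74 kJ/kg
vaporisation at 78.4 °C: 841 kJ/kg
vapour 78.4→107 °C: 40.612 kJ/kg
Δh = 254.74 + 841 + 40.612 = 1136.3 kJ/kg
Q = ṁ·Δh = 17.51 kg/s × 1136.3 kJ/kg = 19897 kJ/s
|Q| = 19897 kW = 71631 MJ/h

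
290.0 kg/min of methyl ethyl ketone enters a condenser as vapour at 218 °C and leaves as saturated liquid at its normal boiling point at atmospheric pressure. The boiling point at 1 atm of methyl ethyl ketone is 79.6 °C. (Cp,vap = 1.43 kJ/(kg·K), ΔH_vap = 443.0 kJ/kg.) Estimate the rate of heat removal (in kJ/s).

Q_c = 3100 kJ/s

vapour 218→79.6 °C: -197.91 kJ/kg
condensation at 79.6 °C: -443 kJ/kg
Δh = -197.91 + -443 = -640.91 kJ/kg
Q = ṁ·Δh = 290.0 kg/min × -640.91 kJ/kg = -185860 kJ/min
|Q| = 3097.7 kW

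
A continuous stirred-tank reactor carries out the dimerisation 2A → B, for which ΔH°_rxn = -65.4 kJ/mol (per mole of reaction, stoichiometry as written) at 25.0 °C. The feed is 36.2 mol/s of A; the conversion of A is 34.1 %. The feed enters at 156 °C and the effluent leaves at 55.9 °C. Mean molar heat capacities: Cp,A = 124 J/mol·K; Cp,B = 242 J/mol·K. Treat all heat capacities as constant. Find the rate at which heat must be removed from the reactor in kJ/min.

Extent of reaction ξ = 0.341 × 36.2 / 2 = 6.1721 mol/s
Reaction term: ξ·ΔH°_rxn = 6.1721 × -65.4 = -403.66 kJ/s
Sensible, feed 156→25 °C: -588.03 kJ/s
Outlet flows (mol/s): A 23.856, B 6.1721
Sensible, products 25→55.9 °C: 137.56 kJ/s
Q = ΔH = -854.13 kJ/s = -854.13 kW
Heat removed = 51248 kJ/min

Q_out = 51200 kJ/min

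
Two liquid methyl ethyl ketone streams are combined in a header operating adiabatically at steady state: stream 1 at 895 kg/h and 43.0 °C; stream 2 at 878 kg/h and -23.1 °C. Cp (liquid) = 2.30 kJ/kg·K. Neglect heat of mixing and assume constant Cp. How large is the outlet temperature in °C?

T_out = 10.3 °C

No heat crosses the boundary, so H_out = H_in.
Σ ṁᵢCp,ᵢTᵢ = 895×2.30×43.0 + 878×2.30×-23.1 = 41867
Σ ṁᵢCp,ᵢ = 895×2.30 + 878×2.30 = 4077.9
T_out = 41867 / 4077.9 = 10.267 °C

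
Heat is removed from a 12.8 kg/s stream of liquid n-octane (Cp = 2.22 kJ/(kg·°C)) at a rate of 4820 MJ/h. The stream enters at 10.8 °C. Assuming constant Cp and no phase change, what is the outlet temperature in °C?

T_out = -36.3 °C

Q = 4820 MJ/h = 1338.9 kJ/s
ΔT = Q/(ṁ·Cp) = 1338.9/(12.8×2.22) = 47.117 K
T_out = 10.8 − 47.117 = -36.317 °C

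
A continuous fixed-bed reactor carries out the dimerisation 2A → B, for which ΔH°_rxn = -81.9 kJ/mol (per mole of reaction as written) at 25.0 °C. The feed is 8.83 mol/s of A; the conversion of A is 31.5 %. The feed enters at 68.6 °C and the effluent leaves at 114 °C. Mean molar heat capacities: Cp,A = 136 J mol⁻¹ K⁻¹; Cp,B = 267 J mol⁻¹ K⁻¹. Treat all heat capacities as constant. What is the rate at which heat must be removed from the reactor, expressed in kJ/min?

Q_out = 3600 kJ/min

Extent of reaction ξ = 0.315 × 8.83 / 2 = 1.3907 mol/s
Reaction term: ξ·ΔH°_rxn = 1.3907 × -81.9 = -113.9 kJ/s
Sensible, feed 68.6→25 °C: -52.358 kJ/s
Outlet flows (mol/s): A 6.0486, B 1.3907
Sensible, products 25→114 °C: 106.26 kJ/s
Q = ΔH = -59.999 kJ/s = -59.999 kW
Heat removed = 3600 kJ/min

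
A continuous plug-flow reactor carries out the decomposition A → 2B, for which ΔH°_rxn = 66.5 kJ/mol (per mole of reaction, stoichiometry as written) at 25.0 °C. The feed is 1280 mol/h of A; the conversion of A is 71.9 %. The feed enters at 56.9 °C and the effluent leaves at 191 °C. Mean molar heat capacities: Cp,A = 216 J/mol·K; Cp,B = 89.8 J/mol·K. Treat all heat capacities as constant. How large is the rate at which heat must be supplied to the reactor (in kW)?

Q_in = 25.8 kW

Extent of reaction ξ = 0.719 × 1280 = 920.32 mol/h
Reaction term: ξ·ΔH°_rxn = 920.32 × 66.5 = 61201 kJ/h
Sensible, feed 56.9→25 °C: -8819.7 kJ/h
Outlet flows (mol/h): A 359.68, B 1840.6
Sensible, products 25→191 °C: 40335 kJ/h
Q = ΔH = 92716 kJ/h = 25.755 kW
Heat supplied = 25.755 kW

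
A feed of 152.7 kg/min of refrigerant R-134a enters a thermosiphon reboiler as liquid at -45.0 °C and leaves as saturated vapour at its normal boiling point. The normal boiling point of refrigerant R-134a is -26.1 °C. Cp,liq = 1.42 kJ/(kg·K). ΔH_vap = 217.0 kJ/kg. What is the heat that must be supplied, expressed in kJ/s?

Q = 621 kJ/s

liquid -45.0→-26.1 °C: 26.838 kJ/kg
vaporisation at -26.1 °C: 217 kJ/kg
Δh = 26.838 + 217 = 243.84 kJ/kg
Q = ṁ·Δh = 152.7 kg/min × 243.84 kJ/kg = 37234 kJ/min
|Q| = 620.57 kW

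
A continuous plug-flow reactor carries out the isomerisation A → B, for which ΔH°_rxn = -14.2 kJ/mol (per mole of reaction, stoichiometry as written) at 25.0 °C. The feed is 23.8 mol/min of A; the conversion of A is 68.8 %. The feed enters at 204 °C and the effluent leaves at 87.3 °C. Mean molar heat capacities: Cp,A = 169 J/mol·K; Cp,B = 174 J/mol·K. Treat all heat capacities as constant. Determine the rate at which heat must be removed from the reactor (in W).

Q_out = 11600 W

Extent of reaction ξ = 0.688 × 23.8 = 16.374 mol/min
Reaction term: ξ·ΔH°_rxn = 16.374 × -14.2 = -232.52 kJ/min
Sensible, feed 204→25 °C: -719.97 kJ/min
Outlet flows (mol/min): A 7.4256, B 16.374
Sensible, products 25→87.3 °C: 255.68 kJ/min
Q = ΔH = -696.81 kJ/min = -11.613 kW
Heat removed = 11613 W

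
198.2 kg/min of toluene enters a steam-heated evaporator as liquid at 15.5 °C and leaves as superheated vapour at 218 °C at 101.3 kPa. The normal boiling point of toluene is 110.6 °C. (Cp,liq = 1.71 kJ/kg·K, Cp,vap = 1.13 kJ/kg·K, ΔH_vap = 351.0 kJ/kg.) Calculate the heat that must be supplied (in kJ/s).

Q = 2100 kJ/s

liquid 15.5→110.6 °C: 162.62 kJ/kg
vaporisation at 110.6 °C: 351 kJ/kg
vapour 110.6→218 °C: 121.36 kJ/kg
Δh = 162.62 + 351 + 121.36 = 634.98 kJ/kg
Q = ṁ·Δh = 198.2 kg/min × 634.98 kJ/kg = 125850 kJ/min
|Q| = 2097.6 kW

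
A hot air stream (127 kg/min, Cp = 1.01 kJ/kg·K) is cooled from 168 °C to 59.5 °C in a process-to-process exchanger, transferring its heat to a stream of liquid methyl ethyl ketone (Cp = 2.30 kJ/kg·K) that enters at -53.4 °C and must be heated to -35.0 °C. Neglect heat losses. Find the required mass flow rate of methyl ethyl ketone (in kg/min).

Heat released by hot stream: Q = 127 × 1.01 × (168 − 59.5) = 13917 kJ/min
Energy balance on cold side (adiabatic exchanger): Q = ṁ_c·Cp_c·(T_c,out − T_c,in)
ṁ_c = 13917 / [2.30 × (-35.0 − -53.4)] = 328.86 kg/min

ṁ_c = 329 kg/min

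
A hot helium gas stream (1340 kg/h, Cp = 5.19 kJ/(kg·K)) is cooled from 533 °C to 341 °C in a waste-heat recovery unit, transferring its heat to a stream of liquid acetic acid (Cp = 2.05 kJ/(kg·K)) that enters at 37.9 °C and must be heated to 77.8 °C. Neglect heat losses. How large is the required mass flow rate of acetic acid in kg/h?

ṁ_c = 16300 kg/h

Heat released by hot stream: Q = 1340 × 5.19 × (533 − 341) = 1.3353e+06 kJ/h
Energy balance on cold side (adiabatic exchanger): Q = ṁ_c·Cp_c·(T_c,out − T_c,in)
ṁ_c = 1.3353e+06 / [2.05 × (77.8 − 37.9)] = 16325 kg/h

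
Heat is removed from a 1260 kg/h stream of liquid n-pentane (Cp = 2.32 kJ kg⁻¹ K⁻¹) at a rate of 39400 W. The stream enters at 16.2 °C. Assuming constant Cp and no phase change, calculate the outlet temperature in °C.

T_out = -32.3 °C

Q = 39400 W = 141840 kJ/h
ΔT = Q/(ṁ·Cp) = 141840/(1260×2.32) = 48.522 K
T_out = 16.2 − 48.522 = -32.322 °C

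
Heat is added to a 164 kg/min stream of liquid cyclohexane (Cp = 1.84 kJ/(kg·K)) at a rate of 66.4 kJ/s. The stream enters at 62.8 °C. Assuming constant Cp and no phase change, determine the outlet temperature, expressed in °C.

Q = 66.4 kJ/s = 3984 kJ/min
ΔT = Q/(ṁ·Cp) = 3984/(164×1.84) = 13.203 K
T_out = 62.8 + 13.203 = 76.003 °C

T_out = 76.0 °C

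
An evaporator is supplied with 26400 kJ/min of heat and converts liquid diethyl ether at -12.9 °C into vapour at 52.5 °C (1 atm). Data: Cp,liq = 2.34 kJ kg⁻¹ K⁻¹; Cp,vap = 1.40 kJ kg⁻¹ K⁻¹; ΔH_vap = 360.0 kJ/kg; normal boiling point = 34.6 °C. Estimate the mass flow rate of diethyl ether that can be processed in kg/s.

Δh = 2.34×(34.6−-12.9) + 360.0 + 1.40×(52.5−34.6) = 496.21 kJ/kg
Q = 26400 kJ/min = 440 kJ/s = 440 kJ/s
ṁ = Q/Δh = 440 / 496.21 = 0.88672 kg/s

ṁ = 0.887 kg/s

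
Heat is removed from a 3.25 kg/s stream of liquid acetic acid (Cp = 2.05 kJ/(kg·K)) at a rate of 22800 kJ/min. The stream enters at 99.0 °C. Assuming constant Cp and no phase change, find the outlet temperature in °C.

T_out = 42.0 °C

Q = 22800 kJ/min = 380 kJ/s
ΔT = Q/(ṁ·Cp) = 380/(3.25×2.05) = 57.036 K
T_out = 99.0 − 57.036 = 41.964 °C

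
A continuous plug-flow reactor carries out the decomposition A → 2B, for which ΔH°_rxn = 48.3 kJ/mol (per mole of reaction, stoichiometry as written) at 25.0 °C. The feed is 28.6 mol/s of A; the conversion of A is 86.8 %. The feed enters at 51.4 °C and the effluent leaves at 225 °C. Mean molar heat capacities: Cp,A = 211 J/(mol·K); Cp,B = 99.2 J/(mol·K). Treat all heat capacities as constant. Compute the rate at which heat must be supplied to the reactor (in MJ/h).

Extent of reaction ξ = 0.868 × 28.6 = 24.825 mol/s
Reaction term: ξ·ΔH°_rxn = 24.825 × 48.3 = 1199 kJ/s
Sensible, feed 51.4→25 °C: -159.31 kJ/s
Outlet flows (mol/s): A 3.7752, B 49.65
Sensible, products 25→225 °C: 1144.4 kJ/s
Q = ΔH = 2184.1 kJ/s = 2184.1 kW
Heat supplied = 7862.7 MJ/h

Q_in = 7860 MJ/h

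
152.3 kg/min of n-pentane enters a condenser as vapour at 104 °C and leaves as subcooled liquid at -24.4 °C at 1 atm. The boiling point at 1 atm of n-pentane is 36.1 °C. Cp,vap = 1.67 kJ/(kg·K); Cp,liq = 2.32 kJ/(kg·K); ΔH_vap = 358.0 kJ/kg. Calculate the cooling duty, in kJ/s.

vapour 104→36.1 °C: -113.39 kJ/kg
condensation at 36.1 °C: -358 kJ/kg
liquid 36.1→-24.4 °C: -140.36 kJ/kg
Δh = -113.39 + -358 + -140.36 = -611.75 kJ/kg
Q = ṁ·Δh = 152.3 kg/min × -611.75 kJ/kg = -93170 kJ/min
|Q| = 1552.8 kW

Q_c = 1550 kJ/s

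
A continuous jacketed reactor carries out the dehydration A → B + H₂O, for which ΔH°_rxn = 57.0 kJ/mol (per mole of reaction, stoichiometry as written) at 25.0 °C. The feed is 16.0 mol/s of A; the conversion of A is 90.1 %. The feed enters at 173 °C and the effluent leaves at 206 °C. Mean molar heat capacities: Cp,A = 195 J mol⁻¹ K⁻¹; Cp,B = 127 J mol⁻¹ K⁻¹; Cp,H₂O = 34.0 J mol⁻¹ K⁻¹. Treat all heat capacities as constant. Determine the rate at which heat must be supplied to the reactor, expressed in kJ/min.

Extent of reaction ξ = 0.901 × 16.0 = 14.416 mol/s
Reaction term: ξ·ΔH°_rxn = 14.416 × 57.0 = 821.71 kJ/s
Sensible, feed 173→25 °C: -461.76 kJ/s
Outlet flows (mol/s): A 1.584, B 14.416, H₂O 14.416
Sensible, products 25→206 °C: 476 kJ/s
Q = ΔH = 835.96 kJ/s = 835.96 kW
Heat supplied = 50157 kJ/min

Q_in = 50200 kJ/min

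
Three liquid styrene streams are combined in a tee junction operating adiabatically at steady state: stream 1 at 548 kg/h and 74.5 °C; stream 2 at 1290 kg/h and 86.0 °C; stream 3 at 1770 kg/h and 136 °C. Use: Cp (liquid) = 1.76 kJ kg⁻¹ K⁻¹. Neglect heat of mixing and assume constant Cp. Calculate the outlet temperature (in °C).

Energy balance with Q = 0: Σ ṁᵢCp,ᵢ(T_out − Tᵢ) = 0
T_out = Σ ṁᵢCp,ᵢTᵢ / Σ ṁᵢCp,ᵢ
      = 690780 / 6350.1 = 108.78 °C

T_out = 109 °C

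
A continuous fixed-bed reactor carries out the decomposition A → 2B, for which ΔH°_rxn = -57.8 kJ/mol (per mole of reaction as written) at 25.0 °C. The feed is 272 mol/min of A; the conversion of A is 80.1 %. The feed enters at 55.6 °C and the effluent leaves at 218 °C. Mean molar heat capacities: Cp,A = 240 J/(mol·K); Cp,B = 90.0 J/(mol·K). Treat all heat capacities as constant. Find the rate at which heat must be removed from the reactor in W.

Q_out = 75200 W

Extent of reaction ξ = 0.801 × 272 = 217.87 mol/min
Reaction term: ξ·ΔH°_rxn = 217.87 × -57.8 = -12593 kJ/min
Sensible, feed 55.6→25 °C: -1997.6 kJ/min
Outlet flows (mol/min): A 54.128, B 435.74
Sensible, products 25→218 °C: 10076 kJ/min
Q = ΔH = -4514.5 kJ/min = -75.241 kW
Heat removed = 75241 W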